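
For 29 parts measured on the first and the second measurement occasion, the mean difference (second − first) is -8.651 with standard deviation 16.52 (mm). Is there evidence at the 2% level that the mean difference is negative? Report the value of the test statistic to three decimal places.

-2.820

H0: μ_d = 0; H1: μ_d < 0 (paired t-test on the differences, left-tailed).
t = d̄/(s_d/√n) = -8.651/(16.52/√29) = -2.820
df = n − 1 = 28
p-value = P(T ≤ -2.820) ≈ 0.004
Since p ≈ 0.004 < α = 0.02, reject H0; the data support H1.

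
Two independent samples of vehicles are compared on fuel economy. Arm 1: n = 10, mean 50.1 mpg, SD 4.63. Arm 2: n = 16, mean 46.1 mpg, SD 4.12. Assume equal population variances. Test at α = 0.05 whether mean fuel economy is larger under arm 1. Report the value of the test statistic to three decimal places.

Let group 1 = arm 1, group 2 = arm 2. H0: μ_1 = μ_2; H1: μ_1 > μ_2 (two-sample pooled-variance t-test, right-tailed).
s_p² = [(10−1)·4.63² + (16−1)·4.12²]/(10+16−2) = 18.6478
t = (50.1 − 46.1)/√[18.6478·(1/10 + 1/16)] = 2.298
df = n₁ + n₂ − 2 = 24
p-value = P(T ≥ 2.298) ≈ 0.015
Since p ≈ 0.015 < α = 0.05, reject H0; the evidence is statistically significant.

2.298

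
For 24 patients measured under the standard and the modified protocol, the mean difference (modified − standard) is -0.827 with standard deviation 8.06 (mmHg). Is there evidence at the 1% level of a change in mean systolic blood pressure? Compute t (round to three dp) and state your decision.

t = -0.503; fail to reject H0

H0: μ_d = 0; H1: μ_d ≠ 0 (paired t-test on the differences, two-sided).
t = d̄/(s_d/√n) = -0.827/(8.06/√24) = -0.503
df = n − 1 = 23
Two-sided p-value ≈ 0.620
Since p ≈ 0.620 > α = 0.01, fail to reject H0; the data do not provide sufficient evidence against H0.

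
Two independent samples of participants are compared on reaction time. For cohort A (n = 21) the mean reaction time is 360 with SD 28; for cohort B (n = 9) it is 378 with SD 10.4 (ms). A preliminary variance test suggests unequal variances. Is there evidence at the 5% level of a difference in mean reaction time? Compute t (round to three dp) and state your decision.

Let group 1 = cohort A, group 2 = cohort B. H0: μ_1 = μ_2; H1: μ_1 ≠ μ_2 (Welch's two-sample t-test, two-sided).
t = (x̄_1 − x̄_2)/√(s_1²/n_1 + s_2²/n_2) = (360 − 378)/√(28²/21 + 10.4²/9) = -2.562
Welch–Satterthwaite df ≈ 27.76
Two-sided p-value ≈ 0.016
Since p ≈ 0.016 < α = 0.05, reject H0; the evidence is statistically significant.

t = -2.562; reject H0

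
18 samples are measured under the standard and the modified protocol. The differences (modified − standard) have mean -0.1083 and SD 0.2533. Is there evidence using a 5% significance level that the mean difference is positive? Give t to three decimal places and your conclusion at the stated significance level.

H0: μ_d = 0; H1: μ_d > 0 (paired t-test on the differences, right-tailed).
t = d̄/(s_d/√n) = -0.1083/(0.2533/√18) = -1.814
df = n − 1 = 17
p-value = P(T ≥ -1.814) ≈ 0.956
Since p ≈ 0.956 > α = 0.05, fail to reject H0; the evidence is not statistically significant.

t = -1.814; fail to reject H0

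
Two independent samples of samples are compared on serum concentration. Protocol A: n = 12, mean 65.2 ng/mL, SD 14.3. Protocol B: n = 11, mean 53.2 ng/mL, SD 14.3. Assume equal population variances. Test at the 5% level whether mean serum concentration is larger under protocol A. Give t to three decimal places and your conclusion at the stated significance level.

t = 2.010; reject H0

Let group 1 = protocol A, group 2 = protocol B. H0: μ_1 = μ_2; H1: μ_1 > μ_2 (two-sample pooled-variance t-test, right-tailed).
s_p² = [(12−1)·14.3² + (11−1)·14.3²]/(12+11−2) = 204.49
t = (65.2 − 53.2)/√[204.49·(1/12 + 1/11)] = 2.010
df = n₁ + n₂ − 2 = 21
p-value = P(T ≥ 2.010) ≈ 0.029
Since p ≈ 0.029 < α = 0.05, reject H0; the data support H1.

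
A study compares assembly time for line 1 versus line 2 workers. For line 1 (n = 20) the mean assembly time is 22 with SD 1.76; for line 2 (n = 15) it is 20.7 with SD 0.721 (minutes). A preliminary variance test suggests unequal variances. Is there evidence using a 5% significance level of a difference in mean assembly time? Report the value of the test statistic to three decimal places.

2.986

Let group 1 = line 1, group 2 = line 2. H0: μ_1 = μ_2; H1: μ_1 ≠ μ_2 (Welch's two-sample t-test, two-sided).
t = (x̄_1 − x̄_2)/√(s_1²/n_1 + s_2²/n_2) = (22 − 20.7)/√(1.76²/20 + 0.721²/15) = 2.986
Welch–Satterthwaite df ≈ 26.64
Two-sided p-value ≈ 0.0060
Since p ≈ 0.0060 < α = 0.05, reject H0; the evidence is statistically significant.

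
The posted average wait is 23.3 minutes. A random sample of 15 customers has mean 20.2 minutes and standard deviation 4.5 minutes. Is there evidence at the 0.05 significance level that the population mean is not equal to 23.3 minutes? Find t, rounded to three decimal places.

H0: μ = 23.3; H1: μ ≠ 23.3 (one-sample t-test, two-sided).
t = (x̄ − μ₀)/(s/√n) = (20.2 − 23.3)/(4.5/√15) = -2.668
df = n − 1 = 14
Two-sided p-value ≈ 0.0184
Since p ≈ 0.0184 < α = 0.05, reject H0; the data support H1.

-2.668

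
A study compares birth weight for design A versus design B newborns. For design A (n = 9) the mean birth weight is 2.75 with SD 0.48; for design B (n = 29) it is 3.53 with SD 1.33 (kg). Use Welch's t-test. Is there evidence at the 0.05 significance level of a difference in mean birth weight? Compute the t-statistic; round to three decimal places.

Let group 1 = design A, group 2 = design B. H0: μ_1 = μ_2; H1: μ_1 ≠ μ_2 (Welch's two-sample t-test, two-sided).
t = (x̄_1 − x̄_2)/√(s_1²/n_1 + s_2²/n_2) = (2.75 − 3.53)/√(0.48²/9 + 1.33²/29) = -2.651
Welch–Satterthwaite df ≈ 34.91
Two-sided p-value ≈ 0.012
Since p ≈ 0.012 < α = 0.05, reject H0; the data support H1.

-2.651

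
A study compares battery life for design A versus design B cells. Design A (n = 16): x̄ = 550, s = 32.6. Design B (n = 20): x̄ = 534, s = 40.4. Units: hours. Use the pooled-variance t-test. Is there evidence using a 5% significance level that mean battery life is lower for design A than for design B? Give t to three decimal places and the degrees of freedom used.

Let group 1 = design A, group 2 = design B. H0: μ_1 = μ_2; H1: μ_1 < μ_2 (two-sample pooled-variance t-test, left-tailed).
s_p² = [(16−1)·32.6² + (20−1)·40.4²]/(16+20−2) = 1380.95
t = (550 − 534)/√[1380.95·(1/16 + 1/20)] = 1.284
df = n₁ + n₂ − 2 = 34
p-value = P(T ≤ 1.284) ≈ 0.896
Since p ≈ 0.896 > α = 0.05, fail to reject H0; the evidence is not statistically significant.

t = 1.284, df = 34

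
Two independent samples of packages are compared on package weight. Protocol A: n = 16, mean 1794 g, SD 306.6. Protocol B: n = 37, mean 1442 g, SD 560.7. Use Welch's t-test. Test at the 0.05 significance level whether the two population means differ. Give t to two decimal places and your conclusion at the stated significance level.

t = 2.94; reject H0

Let group 1 = protocol A, group 2 = protocol B. H0: μ_1 = μ_2; H1: μ_1 ≠ μ_2 (Welch's two-sample t-test, two-sided).
t = (x̄_1 − x̄_2)/√(s_1²/n_1 + s_2²/n_2) = (1794 − 1442)/√(306.6²/16 + 560.7²/37) = 2.94
Welch–Satterthwaite df ≈ 47.96
Two-sided p-value ≈ 0.0051
Since p ≈ 0.0051 < α = 0.05, reject H0; the evidence is statistically significant.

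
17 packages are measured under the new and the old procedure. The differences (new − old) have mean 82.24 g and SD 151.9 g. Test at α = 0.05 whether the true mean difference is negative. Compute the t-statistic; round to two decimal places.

2.23

H0: μ_d = 0; H1: μ_d < 0 (paired t-test on the differences, left-tailed).
t = d̄/(s_d/√n) = 82.24/(151.9/√17) = 2.23
df = n − 1 = 16
p-value = P(T ≤ 2.23) ≈ 0.980
Since p ≈ 0.980 > α = 0.05, fail to reject H0; the evidence is not statistically significant.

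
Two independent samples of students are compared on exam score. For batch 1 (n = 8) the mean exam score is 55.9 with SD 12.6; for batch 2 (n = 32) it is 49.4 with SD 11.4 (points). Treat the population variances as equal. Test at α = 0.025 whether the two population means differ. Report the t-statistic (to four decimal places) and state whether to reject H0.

Let group 1 = batch 1, group 2 = batch 2. H0: μ_1 = μ_2; H1: μ_1 ≠ μ_2 (two-sample pooled-variance t-test, two-sided).
s_p² = [(8−1)·12.6² + (32−1)·11.4²]/(8+32−2) = 135.265
t = (55.9 − 49.4)/√[135.265·(1/8 + 1/32)] = 1.4139
df = n₁ + n₂ − 2 = 38
Two-sided p-value ≈ 0.1655
Since p ≈ 0.1655 > α = 0.025, fail to reject H0; the data do not provide sufficient evidence against H0.

t = 1.4139; fail to reject H0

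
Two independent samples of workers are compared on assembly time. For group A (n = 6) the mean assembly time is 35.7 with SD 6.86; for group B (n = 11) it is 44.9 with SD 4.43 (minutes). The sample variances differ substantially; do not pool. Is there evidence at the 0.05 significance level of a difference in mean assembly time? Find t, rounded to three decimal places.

-2.965

Let group 1 = group A, group 2 = group B. H0: μ_1 = μ_2; H1: μ_1 ≠ μ_2 (Welch's two-sample t-test, two-sided).
t = (x̄_1 − x̄_2)/√(s_1²/n_1 + s_2²/n_2) = (35.7 − 44.9)/√(6.86²/6 + 4.43²/11) = -2.965
Welch–Satterthwaite df ≈ 7.34
Two-sided p-value ≈ 0.0198
Since p ≈ 0.0198 < α = 0.05, reject H0; the evidence is statistically significant.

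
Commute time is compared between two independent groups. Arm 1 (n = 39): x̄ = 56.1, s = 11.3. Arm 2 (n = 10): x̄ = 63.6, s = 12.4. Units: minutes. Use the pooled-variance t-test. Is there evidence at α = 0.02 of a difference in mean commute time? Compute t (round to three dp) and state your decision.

t = -1.837; fail to reject H0

Let group 1 = arm 1, group 2 = arm 2. H0: μ_1 = μ_2; H1: μ_1 ≠ μ_2 (two-sample pooled-variance t-test, two-sided).
s_p² = [(39−1)·11.3² + (10−1)·12.4²]/(39+10−2) = 132.682
t = (56.1 − 63.6)/√[132.682·(1/39 + 1/10)] = -1.837
df = n₁ + n₂ − 2 = 47
Two-sided p-value ≈ 0.0726
Since p ≈ 0.0726 > α = 0.02, fail to reject H0; the data do not provide sufficient evidence against H0.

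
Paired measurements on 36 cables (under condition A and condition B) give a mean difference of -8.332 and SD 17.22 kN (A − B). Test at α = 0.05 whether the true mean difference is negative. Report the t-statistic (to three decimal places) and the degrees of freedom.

H0: μ_d = 0; H1: μ_d < 0 (paired t-test on the differences, left-tailed).
t = d̄/(s_d/√n) = -8.332/(17.22/√36) = -2.903
df = n − 1 = 35
p-value = P(T ≤ -2.903) ≈ 0.0032
Since p ≈ 0.0032 < α = 0.05, reject H0; the data support H1.

t = -2.903, df = 35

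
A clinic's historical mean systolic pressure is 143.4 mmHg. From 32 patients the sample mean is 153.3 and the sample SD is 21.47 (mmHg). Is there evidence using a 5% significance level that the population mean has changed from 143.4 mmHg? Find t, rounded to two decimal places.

2.61

H0: μ = 143.4; H1: μ ≠ 143.4 (one-sample t-test, two-sided).
t = (x̄ − μ₀)/(s/√n) = (153.3 − 143.4)/(21.47/√32) = 2.61
df = n − 1 = 31
Two-sided p-value ≈ 0.014
Since p ≈ 0.014 < α = 0.05, reject H0; the data support H1.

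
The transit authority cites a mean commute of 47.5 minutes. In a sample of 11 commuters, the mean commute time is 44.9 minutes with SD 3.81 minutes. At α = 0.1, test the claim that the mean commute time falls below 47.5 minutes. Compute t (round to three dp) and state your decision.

H0: μ = 47.5; H1: μ < 47.5 (one-sample t-test, left-tailed).
t = (x̄ − μ₀)/(s/√n) = (44.9 − 47.5)/(3.81/√11) = -2.263
df = n − 1 = 10
p-value = P(T ≤ -2.263) ≈ 0.0236
Since p ≈ 0.0236 < α = 0.1, reject H0; the evidence is statistically significant.

t = -2.263; reject H0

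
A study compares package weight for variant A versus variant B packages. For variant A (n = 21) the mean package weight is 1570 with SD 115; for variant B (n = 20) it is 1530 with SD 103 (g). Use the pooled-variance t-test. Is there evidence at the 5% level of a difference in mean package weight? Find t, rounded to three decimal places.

1.171

Let group 1 = variant A, group 2 = variant B. H0: μ_1 = μ_2; H1: μ_1 ≠ μ_2 (two-sample pooled-variance t-test, two-sided).
s_p² = [(21−1)·115² + (20−1)·103²]/(21+20−2) = 11950.5
t = (1570 − 1530)/√[11950.5·(1/21 + 1/20)] = 1.171
df = n₁ + n₂ − 2 = 39
Two-sided p-value ≈ 0.2487
Since p ≈ 0.2487 > α = 0.05, fail to reject H0; the evidence is not statistically significant.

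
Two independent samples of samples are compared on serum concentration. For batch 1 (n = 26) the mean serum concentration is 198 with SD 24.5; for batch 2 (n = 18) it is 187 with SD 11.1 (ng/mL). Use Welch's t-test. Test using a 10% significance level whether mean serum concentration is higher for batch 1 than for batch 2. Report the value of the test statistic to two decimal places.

2.01

Let group 1 = batch 1, group 2 = batch 2. H0: μ_1 = μ_2; H1: μ_1 > μ_2 (Welch's two-sample t-test, right-tailed).
t = (x̄_1 − x̄_2)/√(s_1²/n_1 + s_2²/n_2) = (198 − 187)/√(24.5²/26 + 11.1²/18) = 2.01
Welch–Satterthwaite df ≈ 37.21
p-value = P(T ≥ 2.01) ≈ 0.0258
Since p ≈ 0.0258 < α = 0.1, reject H0; the data support H1.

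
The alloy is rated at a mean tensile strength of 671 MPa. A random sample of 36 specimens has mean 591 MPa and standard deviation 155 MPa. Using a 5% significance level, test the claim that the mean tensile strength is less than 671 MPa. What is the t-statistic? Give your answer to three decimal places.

-3.097

H0: μ = 671; H1: μ < 671 (one-sample t-test, left-tailed).
t = (x̄ − μ₀)/(s/√n) = (591 − 671)/(155/√36) = -3.097
df = n − 1 = 35
p-value = P(T ≤ -3.097) ≈ 0.0019
Since p ≈ 0.0019 < α = 0.05, reject H0; the evidence is statistically significant.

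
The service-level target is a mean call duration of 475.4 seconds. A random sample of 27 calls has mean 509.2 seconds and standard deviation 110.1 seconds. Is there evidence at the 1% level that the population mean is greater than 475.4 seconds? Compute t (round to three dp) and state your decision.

H0: μ = 475.4; H1: μ > 475.4 (one-sample t-test, right-tailed).
t = (x̄ − μ₀)/(s/√n) = (509.2 − 475.4)/(110.1/√27) = 1.595
df = n − 1 = 26
p-value = P(T ≥ 1.595) ≈ 0.061
Since p ≈ 0.061 > α = 0.01, fail to reject H0; the evidence is not statistically significant.

t = 1.595; fail to reject H0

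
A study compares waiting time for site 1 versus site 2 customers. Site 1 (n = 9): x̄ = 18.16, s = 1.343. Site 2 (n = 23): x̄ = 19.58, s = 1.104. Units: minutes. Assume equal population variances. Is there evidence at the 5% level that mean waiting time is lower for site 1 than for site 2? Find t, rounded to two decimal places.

Let group 1 = site 1, group 2 = site 2. H0: μ_1 = μ_2; H1: μ_1 < μ_2 (two-sample pooled-variance t-test, left-tailed).
s_p² = [(9−1)·1.343² + (23−1)·1.104²]/(9+23−2) = 1.37477
t = (18.16 − 19.58)/√[1.37477·(1/9 + 1/23)] = -3.08
df = n₁ + n₂ − 2 = 30
p-value = P(T ≤ -3.08) ≈ 0.002
Since p ≈ 0.002 < α = 0.05, reject H0; the data support H1.

-3.08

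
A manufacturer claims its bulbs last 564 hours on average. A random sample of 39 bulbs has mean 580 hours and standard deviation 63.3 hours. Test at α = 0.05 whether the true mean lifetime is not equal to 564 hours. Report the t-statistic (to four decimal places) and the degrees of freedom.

H0: μ = 564; H1: μ ≠ 564 (one-sample t-test, two-sided).
t = (x̄ − μ₀)/(s/√n) = (580 − 564)/(63.3/√39) = 1.5785
df = n − 1 = 38
Two-sided p-value ≈ 0.1227
Since p ≈ 0.1227 > α = 0.05, fail to reject H0; the evidence is not statistically significant.

t = 1.5785, df = 38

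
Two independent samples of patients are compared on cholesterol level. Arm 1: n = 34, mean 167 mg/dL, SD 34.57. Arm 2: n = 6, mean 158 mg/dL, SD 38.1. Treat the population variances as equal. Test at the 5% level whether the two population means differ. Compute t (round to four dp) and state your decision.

t = 0.5798; fail to reject H0

Let group 1 = arm 1, group 2 = arm 2. H0: μ_1 = μ_2; H1: μ_1 ≠ μ_2 (two-sample pooled-variance t-test, two-sided).
s_p² = [(34−1)·34.57² + (6−1)·38.1²]/(34+6−2) = 1228.84
t = (167 − 158)/√[1228.84·(1/34 + 1/6)] = 0.5798
df = n₁ + n₂ − 2 = 38
Two-sided p-value ≈ 0.565
Since p ≈ 0.565 > α = 0.05, fail to reject H0; the evidence is not statistically significant.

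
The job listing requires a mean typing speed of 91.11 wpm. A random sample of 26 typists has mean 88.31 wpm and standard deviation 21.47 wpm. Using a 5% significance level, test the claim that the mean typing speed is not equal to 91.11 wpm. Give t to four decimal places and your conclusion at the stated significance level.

H0: μ = 91.11; H1: μ ≠ 91.11 (one-sample t-test, two-sided).
t = (x̄ − μ₀)/(s/√n) = (88.31 − 91.11)/(21.47/√26) = -0.6650
df = n − 1 = 25
Two-sided p-value ≈ 0.512
Since p ≈ 0.512 > α = 0.05, fail to reject H0; the evidence is not statistically significant.

t = -0.6650; fail to reject H0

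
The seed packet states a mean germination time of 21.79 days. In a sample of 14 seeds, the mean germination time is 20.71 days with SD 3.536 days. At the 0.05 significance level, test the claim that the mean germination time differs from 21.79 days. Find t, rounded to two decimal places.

-1.14

H0: μ = 21.79; H1: μ ≠ 21.79 (one-sample t-test, two-sided).
t = (x̄ − μ₀)/(s/√n) = (20.71 − 21.79)/(3.536/√14) = -1.14
df = n − 1 = 13
Two-sided p-value ≈ 0.274
Since p ≈ 0.274 > α = 0.05, fail to reject H0; the evidence is not statistically significant.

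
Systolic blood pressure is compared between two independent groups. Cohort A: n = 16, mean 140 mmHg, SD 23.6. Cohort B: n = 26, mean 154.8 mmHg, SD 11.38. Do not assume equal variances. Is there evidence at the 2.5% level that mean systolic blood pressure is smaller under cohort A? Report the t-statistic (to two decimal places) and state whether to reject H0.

Let group 1 = cohort A, group 2 = cohort B. H0: μ_1 = μ_2; H1: μ_1 < μ_2 (Welch's two-sample t-test, left-tailed).
t = (x̄_1 − x̄_2)/√(s_1²/n_1 + s_2²/n_2) = (140 − 154.8)/√(23.6²/16 + 11.38²/26) = -2.35
Welch–Satterthwaite df ≈ 19.36
p-value = P(T ≤ -2.35) ≈ 0.015
Since p ≈ 0.015 < α = 0.025, reject H0; the data support H1.

t = -2.35; reject H0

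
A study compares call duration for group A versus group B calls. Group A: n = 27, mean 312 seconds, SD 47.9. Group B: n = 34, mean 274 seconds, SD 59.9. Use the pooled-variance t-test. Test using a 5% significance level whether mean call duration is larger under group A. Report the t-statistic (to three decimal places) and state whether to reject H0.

Let group 1 = group A, group 2 = group B. H0: μ_1 = μ_2; H1: μ_1 > μ_2 (two-sample pooled-variance t-test, right-tailed).
s_p² = [(27−1)·47.9² + (34−1)·59.9²]/(27+34−2) = 3017.95
t = (312 − 274)/√[3017.95·(1/27 + 1/34)] = 2.683
df = n₁ + n₂ − 2 = 59
p-value = P(T ≥ 2.683) ≈ 0.005
Since p ≈ 0.005 < α = 0.05, reject H0; the evidence is statistically significant.

t = 2.683; reject H0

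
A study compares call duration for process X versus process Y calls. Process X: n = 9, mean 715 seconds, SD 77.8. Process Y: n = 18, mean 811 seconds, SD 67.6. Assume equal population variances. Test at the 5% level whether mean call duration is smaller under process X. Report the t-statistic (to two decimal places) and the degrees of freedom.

t = -3.31, df = 25

Let group 1 = process X, group 2 = process Y. H0: μ_1 = μ_2; H1: μ_1 < μ_2 (two-sample pooled-variance t-test, left-tailed).
s_p² = [(9−1)·77.8² + (18−1)·67.6²]/(9+18−2) = 5044.35
t = (715 − 811)/√[5044.35·(1/9 + 1/18)] = -3.31
df = n₁ + n₂ − 2 = 25
p-value = P(T ≤ -3.31) ≈ 0.001
Since p ≈ 0.001 < α = 0.05, reject H0; the data support H1.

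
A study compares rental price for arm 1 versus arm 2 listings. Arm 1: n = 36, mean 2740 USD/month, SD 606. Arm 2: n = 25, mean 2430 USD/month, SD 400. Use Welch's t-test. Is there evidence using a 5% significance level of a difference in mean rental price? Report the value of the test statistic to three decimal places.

Let group 1 = arm 1, group 2 = arm 2. H0: μ_1 = μ_2; H1: μ_1 ≠ μ_2 (Welch's two-sample t-test, two-sided).
t = (x̄_1 − x̄_2)/√(s_1²/n_1 + s_2²/n_2) = (2740 − 2430)/√(606²/36 + 400²/25) = 2.406
Welch–Satterthwaite df ≈ 58.89
Two-sided p-value ≈ 0.0193
Since p ≈ 0.0193 < α = 0.05, reject H0; the data support H1.

2.406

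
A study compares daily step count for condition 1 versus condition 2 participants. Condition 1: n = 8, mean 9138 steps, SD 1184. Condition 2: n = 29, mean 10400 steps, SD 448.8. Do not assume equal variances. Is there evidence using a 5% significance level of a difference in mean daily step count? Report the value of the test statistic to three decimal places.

Let group 1 = condition 1, group 2 = condition 2. H0: μ_1 = μ_2; H1: μ_1 ≠ μ_2 (Welch's two-sample t-test, two-sided).
t = (x̄_1 − x̄_2)/√(s_1²/n_1 + s_2²/n_2) = (9138 − 10400)/√(1184²/8 + 448.8²/29) = -2.957
Welch–Satterthwaite df ≈ 7.56
Two-sided p-value ≈ 0.019
Since p ≈ 0.019 < α = 0.05, reject H0; the data support H1.

-2.957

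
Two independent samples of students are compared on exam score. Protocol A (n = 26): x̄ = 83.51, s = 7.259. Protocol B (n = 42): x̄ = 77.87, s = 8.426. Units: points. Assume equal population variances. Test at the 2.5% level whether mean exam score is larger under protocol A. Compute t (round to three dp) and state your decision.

Let group 1 = protocol A, group 2 = protocol B. H0: μ_1 = μ_2; H1: μ_1 > μ_2 (two-sample pooled-variance t-test, right-tailed).
s_p² = [(26−1)·7.259² + (42−1)·8.426²]/(26+42−2) = 64.064
t = (83.51 − 77.87)/√[64.064·(1/26 + 1/42)] = 2.824
df = n₁ + n₂ − 2 = 66
p-value = P(T ≥ 2.824) ≈ 0.003
Since p ≈ 0.003 < α = 0.025, reject H0; the data support H1.

t = 2.824; reject H0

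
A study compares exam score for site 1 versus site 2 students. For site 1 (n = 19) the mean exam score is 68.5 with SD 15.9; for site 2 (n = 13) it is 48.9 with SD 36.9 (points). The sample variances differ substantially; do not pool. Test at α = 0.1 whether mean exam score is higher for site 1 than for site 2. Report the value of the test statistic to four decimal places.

1.8040

Let group 1 = site 1, group 2 = site 2. H0: μ_1 = μ_2; H1: μ_1 > μ_2 (Welch's two-sample t-test, right-tailed).
t = (x̄_1 − x̄_2)/√(s_1²/n_1 + s_2²/n_2) = (68.5 − 48.9)/√(15.9²/19 + 36.9²/13) = 1.8040
Welch–Satterthwaite df ≈ 15.08
p-value = P(T ≥ 1.8040) ≈ 0.0456
Since p ≈ 0.0456 < α = 0.1, reject H0; the data support H1.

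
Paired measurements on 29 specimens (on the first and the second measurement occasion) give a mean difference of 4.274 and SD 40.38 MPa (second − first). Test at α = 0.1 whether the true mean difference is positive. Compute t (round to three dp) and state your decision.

t = 0.570; fail to reject H0

H0: μ_d = 0; H1: μ_d > 0 (paired t-test on the differences, right-tailed).
t = d̄/(s_d/√n) = 4.274/(40.38/√29) = 0.570
df = n − 1 = 28
p-value = P(T ≥ 0.570) ≈ 0.2866
Since p ≈ 0.2866 > α = 0.1, fail to reject H0; the evidence is not statistically significant.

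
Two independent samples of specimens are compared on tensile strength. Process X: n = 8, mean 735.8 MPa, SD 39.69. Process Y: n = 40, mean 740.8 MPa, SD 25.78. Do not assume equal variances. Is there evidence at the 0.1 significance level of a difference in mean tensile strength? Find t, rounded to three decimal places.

-0.342

Let group 1 = process X, group 2 = process Y. H0: μ_1 = μ_2; H1: μ_1 ≠ μ_2 (Welch's two-sample t-test, two-sided).
t = (x̄_1 − x̄_2)/√(s_1²/n_1 + s_2²/n_2) = (735.8 − 740.8)/√(39.69²/8 + 25.78²/40) = -0.342
Welch–Satterthwaite df ≈ 8.22
Two-sided p-value ≈ 0.741
Since p ≈ 0.741 > α = 0.1, fail to reject H0; the evidence is not statistically significant.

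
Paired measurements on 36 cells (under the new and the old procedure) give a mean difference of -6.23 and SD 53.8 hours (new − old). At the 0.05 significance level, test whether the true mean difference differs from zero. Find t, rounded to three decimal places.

-0.695

H0: μ_d = 0; H1: μ_d ≠ 0 (paired t-test on the differences, two-sided).
t = d̄/(s_d/√n) = -6.23/(53.8/√36) = -0.695
df = n − 1 = 35
Two-sided p-value ≈ 0.492
Since p ≈ 0.492 > α = 0.05, fail to reject H0; the data do not provide sufficient evidence against H0.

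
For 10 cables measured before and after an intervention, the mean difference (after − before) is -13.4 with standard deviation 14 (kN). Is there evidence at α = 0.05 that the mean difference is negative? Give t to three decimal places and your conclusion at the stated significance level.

H0: μ_d = 0; H1: μ_d < 0 (paired t-test on the differences, left-tailed).
t = d̄/(s_d/√n) = -13.4/(14/√10) = -3.027
df = n − 1 = 9
p-value = P(T ≤ -3.027) ≈ 0.0072
Since p ≈ 0.0072 < α = 0.05, reject H0; the data support H1.

t = -3.027; reject H0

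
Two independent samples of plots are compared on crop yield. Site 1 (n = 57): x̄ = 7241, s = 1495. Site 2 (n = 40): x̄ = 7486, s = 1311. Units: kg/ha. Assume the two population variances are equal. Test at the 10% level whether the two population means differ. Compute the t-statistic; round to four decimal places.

Let group 1 = site 1, group 2 = site 2. H0: μ_1 = μ_2; H1: μ_1 ≠ μ_2 (two-sample pooled-variance t-test, two-sided).
s_p² = [(57−1)·1495² + (40−1)·1311²]/(57+40−2) = 2023070
t = (7241 − 7486)/√[2023070·(1/57 + 1/40)] = -0.8351
df = n₁ + n₂ − 2 = 95
Two-sided p-value ≈ 0.4058
Since p ≈ 0.4058 > α = 0.1, fail to reject H0; the data do not provide sufficient evidence against H0.

-0.8351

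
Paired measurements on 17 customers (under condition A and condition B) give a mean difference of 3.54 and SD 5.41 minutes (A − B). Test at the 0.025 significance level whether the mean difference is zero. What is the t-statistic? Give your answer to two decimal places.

2.70

H0: μ_d = 0; H1: μ_d ≠ 0 (paired t-test on the differences, two-sided).
t = d̄/(s_d/√n) = 3.54/(5.41/√17) = 2.70
df = n − 1 = 16
Two-sided p-value ≈ 0.016
Since p ≈ 0.016 < α = 0.025, reject H0; the data support H1.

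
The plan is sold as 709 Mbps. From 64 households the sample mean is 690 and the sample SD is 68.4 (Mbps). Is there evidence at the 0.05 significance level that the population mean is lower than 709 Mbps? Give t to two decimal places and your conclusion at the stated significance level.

H0: μ = 709; H1: μ < 709 (one-sample t-test, left-tailed).
t = (x̄ − μ₀)/(s/√n) = (690 − 709)/(68.4/√64) = -2.22
df = n − 1 = 63
p-value = P(T ≤ -2.22) ≈ 0.0149
Since p ≈ 0.0149 < α = 0.05, reject H0; the data support H1.

t = -2.22; reject H0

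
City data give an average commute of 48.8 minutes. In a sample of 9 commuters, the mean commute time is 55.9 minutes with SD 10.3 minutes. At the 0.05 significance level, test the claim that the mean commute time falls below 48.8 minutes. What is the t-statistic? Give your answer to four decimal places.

2.0680

H0: μ = 48.8; H1: μ < 48.8 (one-sample t-test, left-tailed).
t = (x̄ − μ₀)/(s/√n) = (55.9 − 48.8)/(10.3/√9) = 2.0680
df = n − 1 = 8
p-value = P(T ≤ 2.0680) ≈ 0.964
Since p ≈ 0.964 > α = 0.05, fail to reject H0; the evidence is not statistically significant.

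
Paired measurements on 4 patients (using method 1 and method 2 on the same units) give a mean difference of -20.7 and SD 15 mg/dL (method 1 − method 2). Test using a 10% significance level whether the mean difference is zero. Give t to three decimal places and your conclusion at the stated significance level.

t = -2.760; reject H0

H0: μ_d = 0; H1: μ_d ≠ 0 (paired t-test on the differences, two-sided).
t = d̄/(s_d/√n) = -20.7/(15/√4) = -2.760
df = n − 1 = 3
Two-sided p-value ≈ 0.070
Since p ≈ 0.070 < α = 0.1, reject H0; the evidence is statistically significant.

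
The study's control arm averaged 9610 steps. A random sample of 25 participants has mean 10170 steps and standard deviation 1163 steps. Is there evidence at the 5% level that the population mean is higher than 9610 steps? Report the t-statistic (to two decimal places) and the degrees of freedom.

H0: μ = 9610; H1: μ > 9610 (one-sample t-test, right-tailed).
t = (x̄ − μ₀)/(s/√n) = (10170 − 9610)/(1163/√25) = 2.41
df = n − 1 = 24
p-value = P(T ≥ 2.41) ≈ 0.012
Since p ≈ 0.012 < α = 0.05, reject H0; the data support H1.

t = 2.41, df = 24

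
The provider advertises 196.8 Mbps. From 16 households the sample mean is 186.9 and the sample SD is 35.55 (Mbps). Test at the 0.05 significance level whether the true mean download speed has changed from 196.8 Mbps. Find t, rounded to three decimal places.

H0: μ = 196.8; H1: μ ≠ 196.8 (one-sample t-test, two-sided).
t = (x̄ − μ₀)/(s/√n) = (186.9 − 196.8)/(35.55/√16) = -1.114
df = n − 1 = 15
Two-sided p-value ≈ 0.2828
Since p ≈ 0.2828 > α = 0.05, fail to reject H0; the evidence is not statistically significant.

-1.114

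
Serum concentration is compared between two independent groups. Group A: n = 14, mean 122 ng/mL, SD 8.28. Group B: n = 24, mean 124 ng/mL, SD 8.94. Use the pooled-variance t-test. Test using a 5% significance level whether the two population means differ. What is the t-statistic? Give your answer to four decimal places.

-0.6830

Let group 1 = group A, group 2 = group B. H0: μ_1 = μ_2; H1: μ_1 ≠ μ_2 (two-sample pooled-variance t-test, two-sided).
s_p² = [(14−1)·8.28² + (24−1)·8.94²]/(14+24−2) = 75.8195
t = (122 − 124)/√[75.8195·(1/14 + 1/24)] = -0.6830
df = n₁ + n₂ − 2 = 36
Two-sided p-value ≈ 0.4990
Since p ≈ 0.4990 > α = 0.05, fail to reject H0; the data do not provide sufficient evidence against H0.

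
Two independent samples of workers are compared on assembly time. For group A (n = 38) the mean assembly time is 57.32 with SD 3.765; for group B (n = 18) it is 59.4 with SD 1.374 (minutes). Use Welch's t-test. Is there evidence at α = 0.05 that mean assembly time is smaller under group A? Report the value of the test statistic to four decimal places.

Let group 1 = group A, group 2 = group B. H0: μ_1 = μ_2; H1: μ_1 < μ_2 (Welch's two-sample t-test, left-tailed).
t = (x̄_1 − x̄_2)/√(s_1²/n_1 + s_2²/n_2) = (57.32 − 59.4)/√(3.765²/38 + 1.374²/18) = -3.0088
Welch–Satterthwaite df ≈ 51.82
p-value = P(T ≤ -3.0088) ≈ 0.002
Since p ≈ 0.002 < α = 0.05, reject H0; the data support H1.

-3.0088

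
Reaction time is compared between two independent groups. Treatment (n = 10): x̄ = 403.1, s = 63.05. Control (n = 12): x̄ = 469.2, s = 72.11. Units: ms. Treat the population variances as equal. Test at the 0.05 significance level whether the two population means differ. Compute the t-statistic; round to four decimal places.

Let group 1 = treatment, group 2 = control. H0: μ_1 = μ_2; H1: μ_1 ≠ μ_2 (two-sample pooled-variance t-test, two-sided).
s_p² = [(10−1)·63.05² + (12−1)·72.11²]/(10+12−2) = 4648.8
t = (403.1 − 469.2)/√[4648.8·(1/10 + 1/12)] = -2.2642
df = n₁ + n₂ − 2 = 20
Two-sided p-value ≈ 0.035
Since p ≈ 0.035 < α = 0.05, reject H0; the evidence is statistically significant.

-2.2642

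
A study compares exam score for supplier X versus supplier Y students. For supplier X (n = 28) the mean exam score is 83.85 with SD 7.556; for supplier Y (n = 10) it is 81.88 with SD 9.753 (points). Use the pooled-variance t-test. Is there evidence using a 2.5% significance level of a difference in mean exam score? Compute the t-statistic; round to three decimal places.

0.655

Let group 1 = supplier X, group 2 = supplier Y. H0: μ_1 = μ_2; H1: μ_1 ≠ μ_2 (two-sample pooled-variance t-test, two-sided).
s_p² = [(28−1)·7.556² + (10−1)·9.753²]/(28+10−2) = 66.6001
t = (83.85 − 81.88)/√[66.6001·(1/28 + 1/10)] = 0.655
df = n₁ + n₂ − 2 = 36
Two-sided p-value ≈ 0.5165
Since p ≈ 0.5165 > α = 0.025, fail to reject H0; the data do not provide sufficient evidence against H0.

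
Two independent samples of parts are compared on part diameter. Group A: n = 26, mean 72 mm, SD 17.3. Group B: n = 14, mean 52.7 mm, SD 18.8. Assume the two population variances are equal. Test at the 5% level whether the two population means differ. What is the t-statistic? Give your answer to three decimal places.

Let group 1 = group A, group 2 = group B. H0: μ_1 = μ_2; H1: μ_1 ≠ μ_2 (two-sample pooled-variance t-test, two-sided).
s_p² = [(26−1)·17.3² + (14−1)·18.8²]/(26+14−2) = 317.815
t = (72 − 52.7)/√[317.815·(1/26 + 1/14)] = 3.266
df = n₁ + n₂ − 2 = 38
Two-sided p-value ≈ 0.0023
Since p ≈ 0.0023 < α = 0.05, reject H0; the evidence is statistically significant.

3.266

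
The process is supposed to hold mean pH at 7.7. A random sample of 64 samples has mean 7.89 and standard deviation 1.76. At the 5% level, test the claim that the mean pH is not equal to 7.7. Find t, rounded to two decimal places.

H0: μ = 7.7; H1: μ ≠ 7.7 (one-sample t-test, two-sided).
t = (x̄ − μ₀)/(s/√n) = (7.89 − 7.7)/(1.76/√64) = 0.86
df = n − 1 = 63
Two-sided p-value ≈ 0.3911
Since p ≈ 0.3911 > α = 0.05, fail to reject H0; the evidence is not statistically significant.

0.86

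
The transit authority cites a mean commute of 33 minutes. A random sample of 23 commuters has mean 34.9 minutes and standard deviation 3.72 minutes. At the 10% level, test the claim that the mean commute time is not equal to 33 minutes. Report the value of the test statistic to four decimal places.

H0: μ = 33; H1: μ ≠ 33 (one-sample t-test, two-sided).
t = (x̄ − μ₀)/(s/√n) = (34.9 − 33)/(3.72/√23) = 2.4495
df = n − 1 = 22
Two-sided p-value ≈ 0.0227
Since p ≈ 0.0227 < α = 0.1, reject H0; the evidence is statistically significant.

2.4495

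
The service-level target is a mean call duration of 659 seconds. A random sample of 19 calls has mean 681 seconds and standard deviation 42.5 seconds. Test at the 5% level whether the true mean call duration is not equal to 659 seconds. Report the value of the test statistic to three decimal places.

H0: μ = 659; H1: μ ≠ 659 (one-sample t-test, two-sided).
t = (x̄ − μ₀)/(s/√n) = (681 − 659)/(42.5/√19) = 2.256
df = n − 1 = 18
Two-sided p-value ≈ 0.037
Since p ≈ 0.037 < α = 0.05, reject H0; the data support H1.

2.256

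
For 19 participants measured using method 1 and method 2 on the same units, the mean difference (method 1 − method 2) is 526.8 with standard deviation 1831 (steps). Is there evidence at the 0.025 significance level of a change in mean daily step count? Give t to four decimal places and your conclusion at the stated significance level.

t = 1.2541; fail to reject H0

H0: μ_d = 0; H1: μ_d ≠ 0 (paired t-test on the differences, two-sided).
t = d̄/(s_d/√n) = 526.8/(1831/√19) = 1.2541
df = n − 1 = 18
Two-sided p-value ≈ 0.226
Since p ≈ 0.226 > α = 0.025, fail to reject H0; the data do not provide sufficient evidence against H0.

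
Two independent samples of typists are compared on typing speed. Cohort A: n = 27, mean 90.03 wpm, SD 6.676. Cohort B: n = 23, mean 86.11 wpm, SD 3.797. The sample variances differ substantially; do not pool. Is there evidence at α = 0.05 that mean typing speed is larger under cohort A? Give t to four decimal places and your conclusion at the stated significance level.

t = 2.5975; reject H0

Let group 1 = cohort A, group 2 = cohort B. H0: μ_1 = μ_2; H1: μ_1 > μ_2 (Welch's two-sample t-test, right-tailed).
t = (x̄_1 − x̄_2)/√(s_1²/n_1 + s_2²/n_2) = (90.03 − 86.11)/√(6.676²/27 + 3.797²/23) = 2.5975
Welch–Satterthwaite df ≈ 42.29
p-value = P(T ≥ 2.5975) ≈ 0.006
Since p ≈ 0.006 < α = 0.05, reject H0; the data support H1.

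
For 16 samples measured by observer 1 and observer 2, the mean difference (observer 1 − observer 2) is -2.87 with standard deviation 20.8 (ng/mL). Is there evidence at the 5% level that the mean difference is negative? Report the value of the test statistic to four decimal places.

-0.5519

H0: μ_d = 0; H1: μ_d < 0 (paired t-test on the differences, left-tailed).
t = d̄/(s_d/√n) = -2.87/(20.8/√16) = -0.5519
df = n − 1 = 15
p-value = P(T ≤ -0.5519) ≈ 0.2946
Since p ≈ 0.2946 > α = 0.05, fail to reject H0; the data do not provide sufficient evidence against H0.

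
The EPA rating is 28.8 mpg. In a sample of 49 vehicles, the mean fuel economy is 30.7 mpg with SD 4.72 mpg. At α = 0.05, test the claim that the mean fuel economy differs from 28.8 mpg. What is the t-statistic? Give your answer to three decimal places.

2.818

H0: μ = 28.8; H1: μ ≠ 28.8 (one-sample t-test, two-sided).
t = (x̄ − μ₀)/(s/√n) = (30.7 − 28.8)/(4.72/√49) = 2.818
df = n − 1 = 48
Two-sided p-value ≈ 0.007
Since p ≈ 0.007 < α = 0.05, reject H0; the data support H1.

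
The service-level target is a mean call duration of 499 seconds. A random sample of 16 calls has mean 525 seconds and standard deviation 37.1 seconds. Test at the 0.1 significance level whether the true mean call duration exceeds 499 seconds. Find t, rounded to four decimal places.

H0: μ = 499; H1: μ > 499 (one-sample t-test, right-tailed).
t = (x̄ − μ₀)/(s/√n) = (525 − 499)/(37.1/√16) = 2.8032
df = n − 1 = 15
p-value = P(T ≥ 2.8032) ≈ 0.007
Since p ≈ 0.007 < α = 0.1, reject H0; the data support H1.

2.8032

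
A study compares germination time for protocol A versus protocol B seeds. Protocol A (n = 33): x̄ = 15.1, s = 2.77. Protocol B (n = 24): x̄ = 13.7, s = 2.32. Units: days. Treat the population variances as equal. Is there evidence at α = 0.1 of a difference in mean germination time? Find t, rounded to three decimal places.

2.014

Let group 1 = protocol A, group 2 = protocol B. H0: μ_1 = μ_2; H1: μ_1 ≠ μ_2 (two-sample pooled-variance t-test, two-sided).
s_p² = [(33−1)·2.77² + (24−1)·2.32²]/(33+24−2) = 6.71505
t = (15.1 − 13.7)/√[6.71505·(1/33 + 1/24)] = 2.014
df = n₁ + n₂ − 2 = 55
Two-sided p-value ≈ 0.049
Since p ≈ 0.049 < α = 0.1, reject H0; the data support H1.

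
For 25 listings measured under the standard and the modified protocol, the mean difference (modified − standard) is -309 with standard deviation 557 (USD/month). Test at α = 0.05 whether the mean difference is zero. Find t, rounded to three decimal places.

-2.774

H0: μ_d = 0; H1: μ_d ≠ 0 (paired t-test on the differences, two-sided).
t = d̄/(s_d/√n) = -309/(557/√25) = -2.774
df = n − 1 = 24
Two-sided p-value ≈ 0.0106
Since p ≈ 0.0106 < α = 0.05, reject H0; the evidence is statistically significant.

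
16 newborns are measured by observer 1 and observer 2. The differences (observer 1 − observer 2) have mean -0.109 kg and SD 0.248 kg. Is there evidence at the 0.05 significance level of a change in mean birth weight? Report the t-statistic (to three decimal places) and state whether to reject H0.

H0: μ_d = 0; H1: μ_d ≠ 0 (paired t-test on the differences, two-sided).
t = d̄/(s_d/√n) = -0.109/(0.248/√16) = -1.758
df = n − 1 = 15
Two-sided p-value ≈ 0.0991
Since p ≈ 0.0991 > α = 0.05, fail to reject H0; the evidence is not statistically significant.

t = -1.758; fail to reject H0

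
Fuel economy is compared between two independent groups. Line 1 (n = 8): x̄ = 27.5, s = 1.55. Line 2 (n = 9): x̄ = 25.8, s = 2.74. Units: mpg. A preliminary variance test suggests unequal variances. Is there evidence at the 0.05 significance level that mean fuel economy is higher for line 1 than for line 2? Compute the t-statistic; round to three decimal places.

1.596

Let group 1 = line 1, group 2 = line 2. H0: μ_1 = μ_2; H1: μ_1 > μ_2 (Welch's two-sample t-test, right-tailed).
t = (x̄_1 − x̄_2)/√(s_1²/n_1 + s_2²/n_2) = (27.5 − 25.8)/√(1.55²/8 + 2.74²/9) = 1.596
Welch–Satterthwaite df ≈ 12.89
p-value = P(T ≥ 1.596) ≈ 0.067
Since p ≈ 0.067 > α = 0.05, fail to reject H0; the evidence is not statistically significant.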